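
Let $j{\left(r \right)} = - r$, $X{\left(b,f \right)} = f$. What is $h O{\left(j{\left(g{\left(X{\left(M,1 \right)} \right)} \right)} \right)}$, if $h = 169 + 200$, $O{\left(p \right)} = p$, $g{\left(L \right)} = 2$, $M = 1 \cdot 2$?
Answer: $-738$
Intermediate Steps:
$M = 2$
$h = 369$
$h O{\left(j{\left(g{\left(X{\left(M,1 \right)} \right)} \right)} \right)} = 369 \left(\left(-1\right) 2\right) = 369 \left(-2\right) = -738$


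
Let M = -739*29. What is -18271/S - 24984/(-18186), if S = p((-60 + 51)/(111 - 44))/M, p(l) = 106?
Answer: 1186836384215/321286 ≈ 3.6940e+6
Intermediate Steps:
M = -21431
S = -106/21431 (S = 106/(-21431) = 106*(-1/21431) = -106/21431 ≈ -0.0049461)
-18271/S - 24984/(-18186) = -18271/(-106/21431) - 24984/(-18186) = -18271*(-21431/106) - 24984*(-1/18186) = 391565801/106 + 4164/3031 = 1186836384215/321286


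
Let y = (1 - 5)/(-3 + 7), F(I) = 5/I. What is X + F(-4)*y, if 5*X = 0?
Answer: 5/4 ≈ 1.2500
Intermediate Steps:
X = 0 (X = (1/5)*0 = 0)
y = -1 (y = -4/4 = -4*1/4 = -1)
X + F(-4)*y = 0 + (5/(-4))*(-1) = 0 + (5*(-1/4))*(-1) = 0 - 5/4*(-1) = 0 + 5/4 = 5/4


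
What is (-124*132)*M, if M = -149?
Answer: 2438832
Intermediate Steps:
(-124*132)*M = -124*132*(-149) = -16368*(-149) = 2438832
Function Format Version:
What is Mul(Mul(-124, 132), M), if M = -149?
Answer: 2438832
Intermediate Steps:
Mul(Mul(-124, 132), M) = Mul(Mul(-124, 132), -149) = Mul(-16368, -149) = 2438832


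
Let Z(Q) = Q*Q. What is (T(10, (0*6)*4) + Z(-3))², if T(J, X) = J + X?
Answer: 361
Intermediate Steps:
Z(Q) = Q²
(T(10, (0*6)*4) + Z(-3))² = ((10 + (0*6)*4) + (-3)²)² = ((10 + 0*4) + 9)² = ((10 + 0) + 9)² = (10 + 9)² = 19² = 361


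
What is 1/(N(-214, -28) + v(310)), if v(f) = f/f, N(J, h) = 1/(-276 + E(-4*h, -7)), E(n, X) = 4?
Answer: 272/271 ≈ 1.0037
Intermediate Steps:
N(J, h) = -1/272 (N(J, h) = 1/(-276 + 4) = 1/(-272) = -1/272)
v(f) = 1
1/(N(-214, -28) + v(310)) = 1/(-1/272 + 1) = 1/(271/272) = 272/271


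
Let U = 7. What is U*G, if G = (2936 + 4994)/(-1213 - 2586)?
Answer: -55510/3799 ≈ -14.612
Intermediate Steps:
G = -7930/3799 (G = 7930/(-3799) = 7930*(-1/3799) = -7930/3799 ≈ -2.0874)
U*G = 7*(-7930/3799) = -55510/3799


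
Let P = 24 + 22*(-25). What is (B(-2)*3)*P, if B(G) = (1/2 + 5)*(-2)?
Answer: 17358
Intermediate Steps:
B(G) = -11 (B(G) = (½ + 5)*(-2) = (11/2)*(-2) = -11)
P = -526 (P = 24 - 550 = -526)
(B(-2)*3)*P = -11*3*(-526) = -33*(-526) = 17358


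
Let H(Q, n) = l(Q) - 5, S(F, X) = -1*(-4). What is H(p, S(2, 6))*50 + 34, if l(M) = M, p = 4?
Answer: -16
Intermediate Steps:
S(F, X) = 4
H(Q, n) = -5 + Q (H(Q, n) = Q - 5 = -5 + Q)
H(p, S(2, 6))*50 + 34 = (-5 + 4)*50 + 34 = -1*50 + 34 = -50 + 34 = -16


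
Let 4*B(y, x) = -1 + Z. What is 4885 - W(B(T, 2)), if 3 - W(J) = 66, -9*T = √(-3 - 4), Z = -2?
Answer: 4948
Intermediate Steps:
T = -I*√7/9 (T = -√(-3 - 4)/9 = -I*√7/9 ≈ -0.29397*I)
B(y, x) = -¾ (B(y, x) = (-1 - 2)/4 = (¼)*(-3) = -¾)
W(J) = -63 (W(J) = 3 - 1*66 = 3 - 66 = -63)
4885 - W(B(T, 2)) = 4885 - 1*(-63) = 4885 + 63 = 4948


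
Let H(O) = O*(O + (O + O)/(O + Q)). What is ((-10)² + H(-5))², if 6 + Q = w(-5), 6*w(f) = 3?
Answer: 6375625/441 ≈ 14457.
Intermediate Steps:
w(f) = ½ (w(f) = (⅙)*3 = ½)
Q = -11/2 (Q = -6 + ½ = -11/2 ≈ -5.5000)
H(O) = O*(O + 2*O/(-11/2 + O)) (H(O) = O*(O + (O + O)/(O - 11/2)) = O*(O + (2*O)/(-11/2 + O)) = O*(O + 2*O/(-11/2 + O)))
((-10)² + H(-5))² = ((-10)² + (-5)²*(-7 + 2*(-5))/(-11 + 2*(-5)))² = (100 + 25*(-7 - 10)/(-11 - 10))² = (100 + 25*(-17)/(-21))² = (100 + 25*(-1/21)*(-17))² = (100 + 425/21)² = (2525/21)² = 6375625/441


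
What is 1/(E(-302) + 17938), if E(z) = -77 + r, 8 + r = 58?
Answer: 1/17911 ≈ 5.5832e-5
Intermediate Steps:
r = 50 (r = -8 + 58 = 50)
E(z) = -27 (E(z) = -77 + 50 = -27)
1/(E(-302) + 17938) = 1/(-27 + 17938) = 1/17911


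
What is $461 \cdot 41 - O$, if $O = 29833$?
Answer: $-10932$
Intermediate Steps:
$461 \cdot 41 - O = 461 \cdot 41 - 29833 = 18901 - 29833 = -10932$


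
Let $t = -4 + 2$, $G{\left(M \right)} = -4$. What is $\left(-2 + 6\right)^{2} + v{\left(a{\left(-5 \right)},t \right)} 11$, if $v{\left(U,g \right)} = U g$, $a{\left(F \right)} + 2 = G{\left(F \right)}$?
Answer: $148$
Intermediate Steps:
$a{\left(F \right)} = -6$ ($a{\left(F \right)} = -2 - 4 = -6$)
$t = -2$
$\left(-2 + 6\right)^{2} + v{\left(a{\left(-5 \right)},t \right)} 11 = \left(-2 + 6\right)^{2} + \left(-6\right) \left(-2\right) 11 = 4^{2} + 12 \cdot 11 = 16 + 132 = 148$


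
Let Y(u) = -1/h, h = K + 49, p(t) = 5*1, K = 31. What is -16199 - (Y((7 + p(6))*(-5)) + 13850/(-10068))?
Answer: -3261551123/201360 ≈ -16198.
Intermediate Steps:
p(t) = 5
h = 80 (h = 31 + 49 = 80)
Y(u) = -1/80
-16199 - (Y((7 + p(6))*(-5)) + 13850/(-10068)) = -16199 - (-1/80 + 13850/(-10068)) = -16199 - (-1/80 + 13850*(-1/10068)) = -16199 - (-1/80 - 6925/5034) = -16199 - 1*(-279517/201360) = -16199 + 279517/201360 = -3261551123/201360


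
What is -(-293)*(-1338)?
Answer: -392034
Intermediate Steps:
-(-293)*(-1338) = -293*1338 = -392034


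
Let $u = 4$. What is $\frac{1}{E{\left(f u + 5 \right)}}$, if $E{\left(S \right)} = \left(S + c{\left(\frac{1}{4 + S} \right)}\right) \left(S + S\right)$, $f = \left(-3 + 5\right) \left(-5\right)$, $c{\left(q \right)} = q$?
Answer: $\frac{31}{76020} \approx 0.00040779$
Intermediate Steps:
$f = -10$ ($f = 2 \left(-5\right) = -10$)
$E{\left(S \right)} = 2 S \left(S + \frac{1}{4 + S}\right)$ ($E{\left(S \right)} = \left(S + \frac{1}{4 + S}\right) \left(S + S\right) = \left(S + \frac{1}{4 + S}\right) 2 S = 2 S \left(S + \frac{1}{4 + S}\right)$)
$\frac{1}{E{\left(f u + 5 \right)}} = \frac{1}{2 \left(\left(-10\right) 4 + 5\right) \frac{1}{4 + \left(\left(-10\right) 4 + 5\right)} \left(1 + \left(\left(-10\right) 4 + 5\right) \left(4 + \left(\left(-10\right) 4 + 5\right)\right)\right)} = \frac{1}{2 \left(-40 + 5\right) \frac{1}{4 + \left(-40 + 5\right)} \left(1 + \left(-40 + 5\right) \left(4 + \left(-40 + 5\right)\right)\right)} = \frac{1}{2 \left(-35\right) \frac{1}{4 - 35} \left(1 - 35 \left(4 - 35\right)\right)} = \frac{1}{2 \left(-35\right) \frac{1}{-31} \left(1 - -1085\right)} = \frac{1}{2 \left(-35\right) \left(- \frac{1}{31}\right) \left(1 + 1085\right)} = \frac{1}{2 \left(-35\right) \left(- \frac{1}{31}\right) 1086} = \frac{1}{\frac{76020}{31}} = \frac{31}{76020}$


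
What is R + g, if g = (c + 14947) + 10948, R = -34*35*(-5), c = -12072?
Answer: 19773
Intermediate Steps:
R = 5950 (R = -1190*(-5) = 5950)
g = 13823 (g = (-12072 + 14947) + 10948 = 2875 + 10948 = 13823)
R + g = 5950 + 13823 = 19773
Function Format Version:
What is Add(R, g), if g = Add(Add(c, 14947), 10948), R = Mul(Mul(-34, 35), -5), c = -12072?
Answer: 19773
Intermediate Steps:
R = 5950 (R = Mul(-1190, -5) = 5950)
g = 13823 (g = Add(Add(-12072, 14947), 10948) = Add(2875, 10948) = 13823)
Add(R, g) = Add(5950, 13823) = 19773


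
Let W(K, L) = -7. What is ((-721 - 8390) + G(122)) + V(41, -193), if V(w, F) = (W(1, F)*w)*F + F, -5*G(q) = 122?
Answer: 230313/5 ≈ 46063.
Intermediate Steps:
G(q) = -122/5 (G(q) = -1/5*122 = -122/5)
V(w, F) = F - 7*F*w (V(w, F) = (-7*w)*F + F = -7*F*w + F = F - 7*F*w)
((-721 - 8390) + G(122)) + V(41, -193) = ((-721 - 8390) - 122/5) - 193*(1 - 7*41) = (-9111 - 122/5) - 193*(1 - 287) = -45677/5 - 193*(-286) = -45677/5 + 55198 = 230313/5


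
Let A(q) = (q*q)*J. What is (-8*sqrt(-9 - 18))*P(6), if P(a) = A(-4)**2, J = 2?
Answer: -24576*I*sqrt(3) ≈ -42567.0*I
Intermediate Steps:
A(q) = 2*q**2 (A(q) = (q*q)*2 = q**2*2 = 2*q**2)
P(a) = 1024 (P(a) = (2*(-4)**2)**2 = (2*16)**2 = 32**2 = 1024)
(-8*sqrt(-9 - 18))*P(6) = -8*sqrt(-9 - 18)*1024 = -24*I*sqrt(3)*1024 = -24576*I*sqrt(3)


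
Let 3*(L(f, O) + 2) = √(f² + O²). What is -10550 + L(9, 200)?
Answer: -10552 + √40081/3 ≈ -10485.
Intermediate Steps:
L(f, O) = -2 + √(O² + f²)/3 (L(f, O) = -2 + √(f² + O²)/3 = -2 + √(O² + f²)/3)
-10550 + L(9, 200) = -10550 + (-2 + √(200² + 9²)/3) = -10550 + (-2 + √(40000 + 81)/3) = -10550 + (-2 + √40081/3) = -10552 + √40081/3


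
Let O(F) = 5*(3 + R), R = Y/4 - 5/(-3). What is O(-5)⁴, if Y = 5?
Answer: 15882300625/20736 ≈ 7.6593e+5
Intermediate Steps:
R = 35/12 (R = 5/4 - 5/(-3) = 5*(¼) - 5*(-⅓) = 5/4 + 5/3 = 35/12 ≈ 2.9167)
O(F) = 355/12 (O(F) = 5*(3 + 35/12) = 5*(71/12) = 355/12)
O(-5)⁴ = (355/12)⁴ = 15882300625/20736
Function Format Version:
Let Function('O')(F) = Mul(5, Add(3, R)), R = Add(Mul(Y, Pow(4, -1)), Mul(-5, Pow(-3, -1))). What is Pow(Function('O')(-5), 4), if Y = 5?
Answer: Rational(15882300625, 20736) ≈ 7.6593e+5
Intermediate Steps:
R = Rational(35, 12) (R = Add(Mul(5, Pow(4, -1)), Mul(-5, Pow(-3, -1))) = Add(Mul(5, Rational(1, 4)), Mul(-5, Rational(-1, 3))) = Add(Rational(5, 4), Rational(5, 3)) = Rational(35, 12) ≈ 2.9167)
Function('O')(F) = Rational(355, 12) (Function('O')(F) = Mul(5, Add(3, Rational(35, 12))) = Mul(5, Rational(71, 12)) = Rational(355, 12))
Pow(Function('O')(-5), 4) = Pow(Rational(355, 12), 4) = Rational(15882300625, 20736)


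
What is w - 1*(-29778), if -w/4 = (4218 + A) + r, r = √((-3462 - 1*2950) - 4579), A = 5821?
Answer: -10378 - 4*I*√10991 ≈ -10378.0 - 419.35*I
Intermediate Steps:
r = I*√10991 (r = √((-3462 - 2950) - 4579) = √(-6412 - 4579) = √(-10991) = I*√10991 ≈ 104.84*I)
w = -40156 - 4*I*√10991 (w = -4*((4218 + 5821) + I*√10991) = -4*(10039 + I*√10991) = -40156 - 4*I*√10991 ≈ -40156.0 - 419.35*I)
w - 1*(-29778) = (-40156 - 4*I*√10991) - 1*(-29778) = (-40156 - 4*I*√10991) + 29778 = -10378 - 4*I*√10991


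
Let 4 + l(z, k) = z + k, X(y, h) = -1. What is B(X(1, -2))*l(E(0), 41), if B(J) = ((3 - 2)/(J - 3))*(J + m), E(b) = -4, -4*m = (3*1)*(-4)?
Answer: -33/2 ≈ -16.500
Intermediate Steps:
m = 3 (m = -3*1*(-4)/4 = -3*(-4)/4 = -1/4*(-12) = 3)
B(J) = (3 + J)/(-3 + J) (B(J) = ((3 - 2)/(J - 3))*(J + 3) = (1/(-3 + J))*(3 + J) = (3 + J)/(-3 + J))
l(z, k) = -4 + k + z (l(z, k) = -4 + (z + k) = -4 + (k + z) = -4 + k + z)
B(X(1, -2))*l(E(0), 41) = ((3 - 1)/(-3 - 1))*(-4 + 41 - 4) = (2/(-4))*33 = -1/4*2*33 = -1/2*33 = -33/2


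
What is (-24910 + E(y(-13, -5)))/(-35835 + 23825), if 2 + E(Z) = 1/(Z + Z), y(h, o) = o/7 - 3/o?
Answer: 199331/96080 ≈ 2.0746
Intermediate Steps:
y(h, o) = -3/o + o/7 (y(h, o) = o*(1/7) - 3/o = o/7 - 3/o = -3/o + o/7)
E(Z) = -2 + 1/(2*Z) (E(Z) = -2 + 1/(Z + Z) = -2 + 1/(2*Z))
(-24910 + E(y(-13, -5)))/(-35835 + 23825) = (-24910 + (-2 + 1/(2*(-3/(-5) + (1/7)*(-5)))))/(-35835 + 23825) = (-24910 + (-2 + 1/(2*(-3*(-1/5) - 5/7))))/(-12010) = (-24910 + (-2 + 1/(2*(3/5 - 5/7))))*(-1/12010) = (-24910 + (-2 + 1/(2*(-4/35))))*(-1/12010) = (-24910 + (-2 + (1/2)*(-35/4)))*(-1/12010) = (-24910 + (-2 - 35/8))*(-1/12010) = (-24910 - 51/8)*(-1/12010) = -199331/8*(-1/12010) = 199331/96080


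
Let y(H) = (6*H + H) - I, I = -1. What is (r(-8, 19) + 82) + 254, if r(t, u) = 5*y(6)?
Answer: 551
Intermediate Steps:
y(H) = 1 + 7*H (y(H) = (6*H + H) - 1*(-1) = 7*H + 1 = 1 + 7*H)
r(t, u) = 215 (r(t, u) = 5*(1 + 7*6) = 5*(1 + 42) = 5*43 = 215)
(r(-8, 19) + 82) + 254 = (215 + 82) + 254 = 297 + 254 = 551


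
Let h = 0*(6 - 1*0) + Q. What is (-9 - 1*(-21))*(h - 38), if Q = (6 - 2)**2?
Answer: -264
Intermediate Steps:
Q = 16 (Q = 4**2 = 16)
h = 16 (h = 0*(6 - 1*0) + 16 = 0*(6 + 0) + 16 = 0*6 + 16 = 0 + 16 = 16)
(-9 - 1*(-21))*(h - 38) = (-9 - 1*(-21))*(16 - 38) = (-9 + 21)*(-22) = 12*(-22) = -264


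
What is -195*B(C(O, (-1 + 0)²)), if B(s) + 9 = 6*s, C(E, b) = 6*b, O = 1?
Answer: -5265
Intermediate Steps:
B(s) = -9 + 6*s
-195*B(C(O, (-1 + 0)²)) = -195*(-9 + 6*(6*(-1 + 0)²)) = -195*(-9 + 6*(6*(-1)²)) = -195*(-9 + 6*(6*1)) = -195*(-9 + 6*6) = -195*(-9 + 36) = -195*27 = -5265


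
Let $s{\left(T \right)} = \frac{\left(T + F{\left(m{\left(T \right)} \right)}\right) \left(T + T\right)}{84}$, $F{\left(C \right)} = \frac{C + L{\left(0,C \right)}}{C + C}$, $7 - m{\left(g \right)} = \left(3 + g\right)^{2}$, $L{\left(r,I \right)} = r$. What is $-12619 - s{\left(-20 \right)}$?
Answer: $- \frac{88398}{7} \approx -12628.0$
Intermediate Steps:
$m{\left(g \right)} = 7 - \left(3 + g\right)^{2}$
$F{\left(C \right)} = \frac{1}{2}$ ($F{\left(C \right)} = \frac{C + 0}{C + C} = \frac{C}{2 C} = C \frac{1}{2 C} = \frac{1}{2}$)
$s{\left(T \right)} = \frac{T \left(\frac{1}{2} + T\right)}{42}$ ($s{\left(T \right)} = \frac{\left(T + \frac{1}{2}\right) \left(T + T\right)}{84} = \left(\frac{1}{2} + T\right) 2 T \frac{1}{84} = 2 T \left(\frac{1}{2} + T\right) \frac{1}{84} = \frac{T \left(\frac{1}{2} + T\right)}{42}$)
$-12619 - s{\left(-20 \right)} = -12619 - \frac{1}{84} \left(-20\right) \left(1 + 2 \left(-20\right)\right) = -12619 - \frac{1}{84} \left(-20\right) \left(1 - 40\right) = -12619 - \frac{1}{84} \left(-20\right) \left(-39\right) = -12619 - \frac{65}{7} = - \frac{88398}{7}$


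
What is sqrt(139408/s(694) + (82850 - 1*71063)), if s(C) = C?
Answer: sqrt(1443448171)/347 ≈ 109.49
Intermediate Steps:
sqrt(139408/s(694) + (82850 - 1*71063)) = sqrt(139408/694 + (82850 - 1*71063)) = sqrt(139408*(1/694) + (82850 - 71063)) = sqrt(69704/347 + 11787) = sqrt(4159793/347) = sqrt(1443448171)/347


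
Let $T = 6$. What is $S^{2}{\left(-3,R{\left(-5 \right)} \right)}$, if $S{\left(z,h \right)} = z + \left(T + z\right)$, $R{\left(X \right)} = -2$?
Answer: $0$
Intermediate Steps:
$S{\left(z,h \right)} = 6 + 2 z$ ($S{\left(z,h \right)} = z + \left(6 + z\right) = 6 + 2 z$)
$S^{2}{\left(-3,R{\left(-5 \right)} \right)} = \left(6 + 2 \left(-3\right)\right)^{2} = \left(6 - 6\right)^{2} = 0^{2} = 0$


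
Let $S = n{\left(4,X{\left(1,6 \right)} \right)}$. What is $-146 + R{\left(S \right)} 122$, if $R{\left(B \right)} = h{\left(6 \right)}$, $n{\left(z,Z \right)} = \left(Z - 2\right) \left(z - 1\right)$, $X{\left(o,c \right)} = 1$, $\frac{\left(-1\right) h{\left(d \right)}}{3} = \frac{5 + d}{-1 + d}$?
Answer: $- \frac{4756}{5} \approx -951.2$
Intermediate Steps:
$h{\left(d \right)} = - \frac{3 \left(5 + d\right)}{-1 + d}$ ($h{\left(d \right)} = - 3 \frac{5 + d}{-1 + d} = - \frac{3 \left(5 + d\right)}{-1 + d}$)
$n{\left(z,Z \right)} = \left(-1 + z\right) \left(-2 + Z\right)$ ($n{\left(z,Z \right)} = \left(-2 + Z\right) \left(-1 + z\right) = \left(-1 + z\right) \left(-2 + Z\right)$)
$S = -3$ ($S = 2 - 1 - 8 + 1 \cdot 4 = 2 - 1 - 8 + 4 = -3$)
$R{\left(B \right)} = - \frac{33}{5}$ ($R{\left(B \right)} = \frac{3 \left(-5 - 6\right)}{-1 + 6} = \frac{3 \left(-5 - 6\right)}{5} = 3 \cdot \frac{1}{5} \left(-11\right) = - \frac{33}{5}$)
$-146 + R{\left(S \right)} 122 = -146 - \frac{4026}{5} = - \frac{4756}{5}$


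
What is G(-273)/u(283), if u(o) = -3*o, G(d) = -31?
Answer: 31/849 ≈ 0.036514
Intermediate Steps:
u(o) = -3*o
G(-273)/u(283) = -31/((-3*283)) = -31/(-849) = -31*(-1/849) = 31/849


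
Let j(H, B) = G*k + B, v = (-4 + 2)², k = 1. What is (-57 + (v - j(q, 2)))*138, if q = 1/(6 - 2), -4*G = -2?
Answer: -7659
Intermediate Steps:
G = ½ (G = -¼*(-2) = ½ ≈ 0.50000)
q = ¼ (q = 1/4 = ¼ ≈ 0.25000)
v = 4 (v = (-2)² = 4)
j(H, B) = ½ + B (j(H, B) = (½)*1 + B = ½ + B)
(-57 + (v - j(q, 2)))*138 = (-57 + (4 - (½ + 2)))*138 = (-57 + (4 - 1*5/2))*138 = (-57 + (4 - 5/2))*138 = (-57 + 3/2)*138 = -111/2*138 = -7659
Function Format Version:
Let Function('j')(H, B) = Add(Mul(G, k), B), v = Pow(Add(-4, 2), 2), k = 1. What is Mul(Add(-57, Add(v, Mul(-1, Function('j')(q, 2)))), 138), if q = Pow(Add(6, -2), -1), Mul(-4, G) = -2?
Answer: -7659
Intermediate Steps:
G = Rational(1, 2) (G = Mul(Rational(-1, 4), -2) = Rational(1, 2) ≈ 0.50000)
q = Rational(1, 4) (q = Pow(4, -1) = Rational(1, 4) ≈ 0.25000)
v = 4 (v = Pow(-2, 2) = 4)
Function('j')(H, B) = Add(Rational(1, 2), B) (Function('j')(H, B) = Add(Mul(Rational(1, 2), 1), B) = Add(Rational(1, 2), B))
Mul(Add(-57, Add(v, Mul(-1, Function('j')(q, 2)))), 138) = Mul(Add(-57, Add(4, Mul(-1, Add(Rational(1, 2), 2)))), 138) = Mul(Add(-57, Add(4, Mul(-1, Rational(5, 2)))), 138) = Mul(Add(-57, Add(4, Rational(-5, 2))), 138) = Mul(Add(-57, Rational(3, 2)), 138) = Mul(Rational(-111, 2), 138) = -7659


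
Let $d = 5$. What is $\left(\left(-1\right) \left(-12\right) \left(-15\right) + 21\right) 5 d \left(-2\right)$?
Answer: $7950$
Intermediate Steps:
$\left(\left(-1\right) \left(-12\right) \left(-15\right) + 21\right) 5 d \left(-2\right) = \left(\left(-1\right) \left(-12\right) \left(-15\right) + 21\right) 5 \cdot 5 \left(-2\right) = \left(12 \left(-15\right) + 21\right) 25 \left(-2\right) = \left(-180 + 21\right) \left(-50\right) = \left(-159\right) \left(-50\right) = 7950$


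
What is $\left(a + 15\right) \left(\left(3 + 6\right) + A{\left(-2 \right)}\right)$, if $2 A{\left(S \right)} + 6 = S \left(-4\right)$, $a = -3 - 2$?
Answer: $100$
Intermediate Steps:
$a = -5$ ($a = -3 - 2 = -5$)
$A{\left(S \right)} = -3 - 2 S$ ($A{\left(S \right)} = -3 + \frac{S \left(-4\right)}{2} = -3 + \frac{\left(-4\right) S}{2} = -3 - 2 S$)
$\left(a + 15\right) \left(\left(3 + 6\right) + A{\left(-2 \right)}\right) = \left(-5 + 15\right) \left(\left(3 + 6\right) - -1\right) = 10 \left(9 + \left(-3 + 4\right)\right) = 10 \left(9 + 1\right) = 10 \cdot 10 = 100$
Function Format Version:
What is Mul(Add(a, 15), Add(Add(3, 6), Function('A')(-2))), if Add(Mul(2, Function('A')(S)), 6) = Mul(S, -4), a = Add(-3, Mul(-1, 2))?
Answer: 100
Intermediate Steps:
a = -5 (a = Add(-3, -2) = -5)
Function('A')(S) = Add(-3, Mul(-2, S)) (Function('A')(S) = Add(-3, Mul(Rational(1, 2), Mul(S, -4))) = Add(-3, Mul(Rational(1, 2), Mul(-4, S))) = Add(-3, Mul(-2, S)))
Mul(Add(a, 15), Add(Add(3, 6), Function('A')(-2))) = Mul(Add(-5, 15), Add(Add(3, 6), Add(-3, Mul(-2, -2)))) = Mul(10, Add(9, Add(-3, 4))) = Mul(10, Add(9, 1)) = Mul(10, 10) = 100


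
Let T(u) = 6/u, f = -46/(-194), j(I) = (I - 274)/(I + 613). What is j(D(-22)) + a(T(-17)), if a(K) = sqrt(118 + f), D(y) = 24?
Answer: -250/637 + sqrt(1112493)/97 ≈ 10.481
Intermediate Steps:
j(I) = (-274 + I)/(613 + I)
f = 23/97 (f = -46*(-1/194) = 23/97 ≈ 0.23711)
a(K) = sqrt(1112493)/97 (a(K) = sqrt(118 + 23/97) = sqrt(11469/97) = sqrt(1112493)/97)
j(D(-22)) + a(T(-17)) = (-274 + 24)/(613 + 24) + sqrt(1112493)/97 = -250/637 + sqrt(1112493)/97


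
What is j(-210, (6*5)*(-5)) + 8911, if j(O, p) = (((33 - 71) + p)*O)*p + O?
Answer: -5913299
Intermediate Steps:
j(O, p) = O + O*p*(-38 + p) (j(O, p) = ((-38 + p)*O)*p + O = (O*(-38 + p))*p + O = O*p*(-38 + p) + O = O + O*p*(-38 + p))
j(-210, (6*5)*(-5)) + 8911 = -210*(1 + ((6*5)*(-5))² - 38*6*5*(-5)) + 8911 = -210*(1 + (30*(-5))² - 1140*(-5)) + 8911 = -210*(1 + (-150)² - 38*(-150)) + 8911 = -210*(1 + 22500 + 5700) + 8911 = -210*28201 + 8911 = -5922210 + 8911 = -5913299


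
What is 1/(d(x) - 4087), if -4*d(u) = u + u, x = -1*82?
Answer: -1/4046 ≈ -0.00024716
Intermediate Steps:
x = -82
d(u) = -u/2 (d(u) = -(u + u)/4 = -u/2)
1/(d(x) - 4087) = 1/(-½*(-82) - 4087) = 1/(41 - 4087) = 1/(-4046) = -1/4046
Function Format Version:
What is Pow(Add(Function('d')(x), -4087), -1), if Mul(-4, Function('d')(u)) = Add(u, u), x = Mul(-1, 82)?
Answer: Rational(-1, 4046) ≈ -0.00024716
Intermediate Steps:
x = -82
Function('d')(u) = Mul(Rational(-1, 2), u) (Function('d')(u) = Mul(Rational(-1, 4), Add(u, u)) = Mul(Rational(-1, 4), Mul(2, u)) = Mul(Rational(-1, 2), u))
Pow(Add(Function('d')(x), -4087), -1) = Pow(Add(Mul(Rational(-1, 2), -82), -4087), -1) = Pow(Add(41, -4087), -1) = Pow(-4046, -1) = Rational(-1, 4046)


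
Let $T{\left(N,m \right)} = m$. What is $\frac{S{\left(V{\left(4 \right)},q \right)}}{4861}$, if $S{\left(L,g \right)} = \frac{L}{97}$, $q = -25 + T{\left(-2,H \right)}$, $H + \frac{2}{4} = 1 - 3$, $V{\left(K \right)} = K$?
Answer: $\frac{4}{471517} \approx 8.4833 \cdot 10^{-6}$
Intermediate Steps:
$H = - \frac{5}{2}$ ($H = - \frac{1}{2} + \left(1 - 3\right) = - \frac{1}{2} - 2 = - \frac{5}{2} \approx -2.5$)
$q = - \frac{55}{2}$ ($q = -25 - \frac{5}{2} = - \frac{55}{2} \approx -27.5$)
$S{\left(L,g \right)} = \frac{L}{97}$ ($S{\left(L,g \right)} = L \frac{1}{97} = \frac{L}{97}$)
$\frac{S{\left(V{\left(4 \right)},q \right)}}{4861} = \frac{\frac{1}{97} \cdot 4}{4861} = \frac{4}{97} \cdot \frac{1}{4861} = \frac{4}{471517}$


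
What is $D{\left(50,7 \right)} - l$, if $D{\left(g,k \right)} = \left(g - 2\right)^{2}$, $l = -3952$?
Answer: $6256$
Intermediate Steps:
$D{\left(g,k \right)} = \left(-2 + g\right)^{2}$
$D{\left(50,7 \right)} - l = \left(-2 + 50\right)^{2} - -3952 = 48^{2} + 3952 = 2304 + 3952 = 6256$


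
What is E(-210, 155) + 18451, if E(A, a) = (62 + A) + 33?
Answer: 18336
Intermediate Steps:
E(A, a) = 95 + A
E(-210, 155) + 18451 = (95 - 210) + 18451 = -115 + 18451 = 18336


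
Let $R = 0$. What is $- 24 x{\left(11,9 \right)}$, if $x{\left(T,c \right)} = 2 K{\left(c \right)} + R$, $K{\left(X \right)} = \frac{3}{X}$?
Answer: $-16$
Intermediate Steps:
$x{\left(T,c \right)} = \frac{6}{c}$ ($x{\left(T,c \right)} = 2 \frac{3}{c} + 0 = \frac{6}{c} + 0 = \frac{6}{c}$)
$- 24 x{\left(11,9 \right)} = - 24 \cdot \frac{6}{9} = - 24 \cdot 6 \cdot \frac{1}{9} = \left(-24\right) \frac{2}{3} = -16$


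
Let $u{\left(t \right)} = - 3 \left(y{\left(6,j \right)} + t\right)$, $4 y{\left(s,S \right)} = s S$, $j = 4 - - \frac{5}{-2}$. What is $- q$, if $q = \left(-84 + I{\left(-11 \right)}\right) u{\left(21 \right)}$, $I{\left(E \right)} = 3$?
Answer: $- \frac{22599}{4} \approx -5649.8$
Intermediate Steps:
$j = \frac{3}{2}$ ($j = 4 - \left(-5\right) \left(- \frac{1}{2}\right) = 4 - \frac{5}{2} = \frac{3}{2} \approx 1.5$)
$y{\left(s,S \right)} = \frac{S s}{4}$ ($y{\left(s,S \right)} = \frac{s S}{4} = \frac{S s}{4}$)
$u{\left(t \right)} = - \frac{27}{4} - 3 t$ ($u{\left(t \right)} = - 3 \left(\frac{1}{4} \cdot \frac{3}{2} \cdot 6 + t\right) = - 3 \left(\frac{9}{4} + t\right) = - \frac{27}{4} - 3 t$)
$q = \frac{22599}{4}$ ($q = \left(-84 + 3\right) \left(- \frac{27}{4} - 63\right) = - 81 \left(- \frac{27}{4} - 63\right) = \left(-81\right) \left(- \frac{279}{4}\right) = \frac{22599}{4} \approx 5649.8$)
$- q = \left(-1\right) \frac{22599}{4} = - \frac{22599}{4}$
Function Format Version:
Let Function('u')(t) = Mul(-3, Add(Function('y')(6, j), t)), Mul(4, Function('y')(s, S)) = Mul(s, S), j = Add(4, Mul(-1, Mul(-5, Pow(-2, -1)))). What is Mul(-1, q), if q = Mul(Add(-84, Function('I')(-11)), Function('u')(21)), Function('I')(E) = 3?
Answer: Rational(-22599, 4) ≈ -5649.8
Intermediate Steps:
j = Rational(3, 2) (j = Add(4, Mul(-1, Mul(-5, Rational(-1, 2)))) = Add(4, Mul(-1, Rational(5, 2))) = Add(4, Rational(-5, 2)) = Rational(3, 2) ≈ 1.5000)
Function('y')(s, S) = Mul(Rational(1, 4), S, s) (Function('y')(s, S) = Mul(Rational(1, 4), Mul(s, S)) = Mul(Rational(1, 4), Mul(S, s)) = Mul(Rational(1, 4), S, s))
Function('u')(t) = Add(Rational(-27, 4), Mul(-3, t)) (Function('u')(t) = Mul(-3, Add(Mul(Rational(1, 4), Rational(3, 2), 6), t)) = Mul(-3, Add(Rational(9, 4), t)) = Add(Rational(-27, 4), Mul(-3, t)))
q = Rational(22599, 4) (q = Mul(Add(-84, 3), Add(Rational(-27, 4), Mul(-3, 21))) = Mul(-81, Add(Rational(-27, 4), -63)) = Mul(-81, Rational(-279, 4)) = Rational(22599, 4) ≈ 5649.8)
Mul(-1, q) = Mul(-1, Rational(22599, 4)) = Rational(-22599, 4)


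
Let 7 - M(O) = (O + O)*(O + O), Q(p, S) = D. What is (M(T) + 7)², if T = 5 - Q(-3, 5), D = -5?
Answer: 148996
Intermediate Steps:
Q(p, S) = -5
T = 10 (T = 5 - 1*(-5) = 5 + 5 = 10)
M(O) = 7 - 4*O² (M(O) = 7 - (O + O)*(O + O) = 7 - 2*O*2*O = 7 - 4*O²)
(M(T) + 7)² = ((7 - 4*10²) + 7)² = ((7 - 4*100) + 7)² = ((7 - 400) + 7)² = (-393 + 7)² = (-386)² = 148996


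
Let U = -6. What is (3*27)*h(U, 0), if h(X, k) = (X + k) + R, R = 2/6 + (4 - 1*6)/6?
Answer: -486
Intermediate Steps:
R = 0 (R = 2*(⅙) + (4 - 6)*(⅙) = ⅓ - 2*⅙ = ⅓ - ⅓ = 0)
h(X, k) = X + k (h(X, k) = (X + k) + 0 = X + k)
(3*27)*h(U, 0) = (3*27)*(-6 + 0) = 81*(-6) = -486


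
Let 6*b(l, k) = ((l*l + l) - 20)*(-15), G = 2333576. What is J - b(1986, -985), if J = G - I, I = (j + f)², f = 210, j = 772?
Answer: 11234657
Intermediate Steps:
I = 964324 (I = (772 + 210)² = 982² = 964324)
J = 1369252 (J = 2333576 - 1*964324 = 2333576 - 964324 = 1369252)
b(l, k) = 50 - 5*l/2 - 5*l²/2 (b(l, k) = (((l*l + l) - 20)*(-15))/6 = (((l² + l) - 20)*(-15))/6 = (((l + l²) - 20)*(-15))/6 = ((-20 + l + l²)*(-15))/6 = (300 - 15*l - 15*l²)/6 = 50 - 5*l/2 - 5*l²/2)
J - b(1986, -985) = 1369252 - (50 - 5/2*1986 - 5/2*1986²) = 1369252 - (50 - 4965 - 5/2*3944196) = 1369252 - (50 - 4965 - 9860490) = 1369252 - 1*(-9865405) = 1369252 + 9865405 = 11234657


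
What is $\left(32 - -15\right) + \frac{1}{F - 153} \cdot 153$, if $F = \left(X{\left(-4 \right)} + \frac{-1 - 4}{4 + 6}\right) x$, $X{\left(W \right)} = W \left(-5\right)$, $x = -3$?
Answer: $\frac{2175}{47} \approx 46.277$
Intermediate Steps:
$X{\left(W \right)} = - 5 W$
$F = - \frac{117}{2}$ ($F = \left(\left(-5\right) \left(-4\right) + \frac{-1 - 4}{4 + 6}\right) \left(-3\right) = \left(20 - \frac{5}{10}\right) \left(-3\right) = \left(20 - \frac{1}{2}\right) \left(-3\right) = \frac{39}{2} \left(-3\right) = - \frac{117}{2} \approx -58.5$)
$\left(32 - -15\right) + \frac{1}{F - 153} \cdot 153 = \left(32 - -15\right) + \frac{1}{- \frac{117}{2} - 153} \cdot 153 = \left(32 + 15\right) + \frac{1}{- \frac{423}{2}} \cdot 153 = 47 - \frac{34}{47} = \frac{2175}{47}$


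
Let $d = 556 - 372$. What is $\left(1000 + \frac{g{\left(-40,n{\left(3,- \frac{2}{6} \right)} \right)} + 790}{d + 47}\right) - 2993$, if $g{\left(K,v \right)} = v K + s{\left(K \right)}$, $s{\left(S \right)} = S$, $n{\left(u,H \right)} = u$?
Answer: $- \frac{21893}{11} \approx -1990.3$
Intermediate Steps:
$g{\left(K,v \right)} = K + K v$ ($g{\left(K,v \right)} = v K + K = K v + K = K + K v$)
$d = 184$
$\left(1000 + \frac{g{\left(-40,n{\left(3,- \frac{2}{6} \right)} \right)} + 790}{d + 47}\right) - 2993 = \left(1000 + \frac{- 40 \left(1 + 3\right) + 790}{184 + 47}\right) - 2993 = \left(1000 + \frac{\left(-40\right) 4 + 790}{231}\right) - 2993 = \left(1000 + \left(-160 + 790\right) \frac{1}{231}\right) - 2993 = \left(1000 + 630 \cdot \frac{1}{231}\right) - 2993 = \left(1000 + \frac{30}{11}\right) - 2993 = \frac{11030}{11} - 2993 = - \frac{21893}{11}$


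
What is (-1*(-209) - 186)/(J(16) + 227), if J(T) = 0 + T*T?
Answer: 1/21 ≈ 0.047619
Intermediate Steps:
J(T) = T**2 (J(T) = 0 + T**2 = T**2)
(-1*(-209) - 186)/(J(16) + 227) = (-1*(-209) - 186)/(16**2 + 227) = (209 - 186)/(256 + 227) = 23/483 = 23*(1/483) = 1/21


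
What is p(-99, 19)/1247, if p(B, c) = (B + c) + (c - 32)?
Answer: -93/1247 ≈ -0.074579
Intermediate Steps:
p(B, c) = -32 + B + 2*c (p(B, c) = (B + c) + (-32 + c) = -32 + B + 2*c)
p(-99, 19)/1247 = (-32 - 99 + 2*19)/1247 = (-32 - 99 + 38)*(1/1247) = -93*1/1247 = -93/1247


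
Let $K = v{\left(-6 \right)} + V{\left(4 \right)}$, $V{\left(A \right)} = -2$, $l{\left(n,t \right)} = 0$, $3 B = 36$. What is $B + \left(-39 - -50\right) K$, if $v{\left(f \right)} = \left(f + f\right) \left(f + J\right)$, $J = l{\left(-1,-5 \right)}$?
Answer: $782$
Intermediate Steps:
$B = 12$ ($B = \frac{1}{3} \cdot 36 = 12$)
$J = 0$
$v{\left(f \right)} = 2 f^{2}$ ($v{\left(f \right)} = \left(f + f\right) \left(f + 0\right) = 2 f f = 2 f^{2}$)
$K = 70$ ($K = 2 \left(-6\right)^{2} - 2 = 2 \cdot 36 - 2 = 72 - 2 = 70$)
$B + \left(-39 - -50\right) K = 12 + \left(-39 - -50\right) 70 = 12 + \left(-39 + 50\right) 70 = 12 + 11 \cdot 70 = 12 + 770 = 782$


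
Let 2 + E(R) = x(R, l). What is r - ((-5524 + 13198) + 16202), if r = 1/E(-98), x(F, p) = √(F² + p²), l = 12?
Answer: -116323871/4872 + √2437/4872 ≈ -23876.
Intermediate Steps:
E(R) = -2 + √(144 + R²) (E(R) = -2 + √(R² + 12²) = -2 + √(R² + 144) = -2 + √(144 + R²))
r = 1/(-2 + 2*√2437) (r = 1/(-2 + √(144 + (-98)²)) = 1/(-2 + √(144 + 9604)) = 1/(-2 + √9748) = 1/(-2 + 2*√2437) ≈ 0.010338)
r - ((-5524 + 13198) + 16202) = (1/4872 + √2437/4872) - ((-5524 + 13198) + 16202) = (1/4872 + √2437/4872) - (7674 + 16202) = (1/4872 + √2437/4872) - 1*23876 = (1/4872 + √2437/4872) - 23876 = -116323871/4872 + √2437/4872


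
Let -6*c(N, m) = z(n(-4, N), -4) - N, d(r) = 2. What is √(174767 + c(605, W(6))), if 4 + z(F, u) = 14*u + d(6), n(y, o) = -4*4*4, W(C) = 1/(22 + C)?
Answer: √699510/2 ≈ 418.18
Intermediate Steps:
n(y, o) = -64 (n(y, o) = -16*4 = -64)
z(F, u) = -2 + 14*u (z(F, u) = -4 + (14*u + 2) = -4 + (2 + 14*u) = -2 + 14*u)
c(N, m) = 29/3 + N/6 (c(N, m) = -((-2 + 14*(-4)) - N)/6 = -((-2 - 56) - N)/6 = -(-58 - N)/6 = 29/3 + N/6)
√(174767 + c(605, W(6))) = √(174767 + (29/3 + (⅙)*605)) = √(174767 + (29/3 + 605/6)) = √(174767 + 221/2) = √(349755/2) = √699510/2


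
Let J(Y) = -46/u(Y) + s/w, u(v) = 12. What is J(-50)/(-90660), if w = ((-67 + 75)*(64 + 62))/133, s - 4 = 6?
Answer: 181/6527520 ≈ 2.7729e-5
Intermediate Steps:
s = 10 (s = 4 + 6 = 10)
w = 144/19 (w = (8*126)*(1/133) = 1008*(1/133) = 144/19 ≈ 7.5789)
J(Y) = -181/72 (J(Y) = -46/12 + 10/(144/19) = -46*1/12 + 10*(19/144) = -23/6 + 95/72 = -181/72)
J(-50)/(-90660) = -181/72/(-90660) = -181/72*(-1/90660) = 181/6527520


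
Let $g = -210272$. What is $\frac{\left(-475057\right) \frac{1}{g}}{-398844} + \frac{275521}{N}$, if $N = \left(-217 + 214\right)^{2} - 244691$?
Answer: $- \frac{11553442406058901}{10260216731714688} \approx -1.126$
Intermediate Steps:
$N = -244682$ ($N = \left(-3\right)^{2} - 244691 = 9 - 244691 = -244682$)
$\frac{\left(-475057\right) \frac{1}{g}}{-398844} + \frac{275521}{N} = \frac{\left(-475057\right) \frac{1}{-210272}}{-398844} + \frac{275521}{-244682} = \left(-475057\right) \left(- \frac{1}{210272}\right) \left(- \frac{1}{398844}\right) + 275521 \left(- \frac{1}{244682}\right) = \frac{475057}{210272} \left(- \frac{1}{398844}\right) - \frac{275521}{244682} = - \frac{475057}{83865725568} - \frac{275521}{244682} = - \frac{11553442406058901}{10260216731714688}$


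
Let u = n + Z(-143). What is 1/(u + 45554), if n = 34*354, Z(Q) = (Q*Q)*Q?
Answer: -1/2866617 ≈ -3.4884e-7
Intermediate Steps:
Z(Q) = Q**3 (Z(Q) = Q**2*Q = Q**3)
n = 12036
u = -2912171 (u = 12036 + (-143)**3 = 12036 - 2924207 = -2912171)
1/(u + 45554) = 1/(-2912171 + 45554) = 1/(-2866617) = -1/2866617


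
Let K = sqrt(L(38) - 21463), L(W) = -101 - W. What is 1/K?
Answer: -I*sqrt(21602)/21602 ≈ -0.0068038*I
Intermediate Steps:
K = I*sqrt(21602) (K = sqrt((-101 - 1*38) - 21463) = sqrt((-101 - 38) - 21463) = sqrt(-139 - 21463) = sqrt(-21602) = I*sqrt(21602) ≈ 146.98*I)
1/K = 1/(I*sqrt(21602)) = -I*sqrt(21602)/21602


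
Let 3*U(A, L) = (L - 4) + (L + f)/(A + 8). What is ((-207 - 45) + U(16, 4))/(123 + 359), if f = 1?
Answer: -18139/34704 ≈ -0.52268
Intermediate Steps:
U(A, L) = -4/3 + L/3 + (1 + L)/(3*(8 + A)) (U(A, L) = ((L - 4) + (L + 1)/(A + 8))/3 = ((-4 + L) + (1 + L)/(8 + A))/3 = (-4 + L + (1 + L)/(8 + A))/3 = -4/3 + L/3 + (1 + L)/(3*(8 + A)))
((-207 - 45) + U(16, 4))/(123 + 359) = ((-207 - 45) + (-31 - 4*16 + 9*4 + 16*4)/(3*(8 + 16)))/(123 + 359) = (-252 + (1/3)*(-31 - 64 + 36 + 64)/24)/482 = (-252 + (1/3)*(1/24)*5)*(1/482) = (-252 + 5/72)*(1/482) = -18139/72*1/482 = -18139/34704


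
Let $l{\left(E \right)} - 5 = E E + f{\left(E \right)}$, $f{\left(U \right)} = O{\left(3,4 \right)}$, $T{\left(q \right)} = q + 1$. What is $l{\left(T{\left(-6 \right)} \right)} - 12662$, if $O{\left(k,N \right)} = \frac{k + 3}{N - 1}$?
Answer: $-12630$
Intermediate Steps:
$O{\left(k,N \right)} = \frac{3 + k}{-1 + N}$
$T{\left(q \right)} = 1 + q$
$f{\left(U \right)} = 2$ ($f{\left(U \right)} = \frac{3 + 3}{-1 + 4} = \frac{1}{3} \cdot 6 = 2$)
$l{\left(E \right)} = 7 + E^{2}$ ($l{\left(E \right)} = 5 + \left(E E + 2\right) = 5 + \left(E^{2} + 2\right) = 5 + \left(2 + E^{2}\right) = 7 + E^{2}$)
$l{\left(T{\left(-6 \right)} \right)} - 12662 = \left(7 + \left(1 - 6\right)^{2}\right) - 12662 = \left(7 + \left(-5\right)^{2}\right) - 12662 = \left(7 + 25\right) - 12662 = 32 - 12662 = -12630$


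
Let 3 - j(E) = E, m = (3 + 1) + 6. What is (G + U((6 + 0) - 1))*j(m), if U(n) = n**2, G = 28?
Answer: -371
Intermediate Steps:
m = 10 (m = 4 + 6 = 10)
j(E) = 3 - E
(G + U((6 + 0) - 1))*j(m) = (28 + ((6 + 0) - 1)**2)*(3 - 1*10) = (28 + (6 - 1)**2)*(3 - 10) = (28 + 5**2)*(-7) = (28 + 25)*(-7) = 53*(-7) = -371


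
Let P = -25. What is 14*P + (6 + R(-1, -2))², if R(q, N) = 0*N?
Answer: -314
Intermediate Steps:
R(q, N) = 0
14*P + (6 + R(-1, -2))² = 14*(-25) + (6 + 0)² = -350 + 6² = -350 + 36 = -314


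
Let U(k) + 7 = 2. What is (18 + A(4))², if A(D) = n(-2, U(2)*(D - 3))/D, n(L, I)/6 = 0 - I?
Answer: 2601/4 ≈ 650.25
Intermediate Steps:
U(k) = -5 (U(k) = -7 + 2 = -5)
n(L, I) = -6*I (n(L, I) = 6*(0 - I) = 6*(-I) = -6*I)
A(D) = (-90 + 30*D)/D (A(D) = (-(-30)*(D - 3))/D = (-(-30)*(-3 + D))/D = (-6*(15 - 5*D))/D = (-90 + 30*D)/D)
(18 + A(4))² = (18 + (30 - 90/4))² = (18 + (30 - 90*¼))² = (18 + (30 - 45/2))² = (18 + 15/2)² = (51/2)² = 2601/4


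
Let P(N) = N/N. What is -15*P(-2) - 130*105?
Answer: -13665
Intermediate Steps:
P(N) = 1
-15*P(-2) - 130*105 = -15*1 - 130*105 = -15 - 13650 = -13665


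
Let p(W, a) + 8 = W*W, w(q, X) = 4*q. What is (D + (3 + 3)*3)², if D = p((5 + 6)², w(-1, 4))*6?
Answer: 7711649856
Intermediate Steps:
p(W, a) = -8 + W² (p(W, a) = -8 + W*W = -8 + W²)
D = 87798 (D = (-8 + ((5 + 6)²)²)*6 = (-8 + (11²)²)*6 = (-8 + 121²)*6 = (-8 + 14641)*6 = 14633*6 = 87798)
(D + (3 + 3)*3)² = (87798 + (3 + 3)*3)² = (87798 + 6*3)² = (87798 + 18)² = 87816² = 7711649856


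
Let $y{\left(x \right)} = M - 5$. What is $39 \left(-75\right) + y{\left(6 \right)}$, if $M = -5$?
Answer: $-2935$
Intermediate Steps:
$y{\left(x \right)} = -10$ ($y{\left(x \right)} = -5 - 5 = -10$)
$39 \left(-75\right) + y{\left(6 \right)} = 39 \left(-75\right) - 10 = -2925 - 10 = -2935$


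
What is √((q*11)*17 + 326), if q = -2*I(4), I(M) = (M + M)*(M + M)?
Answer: I*√23610 ≈ 153.66*I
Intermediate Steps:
I(M) = 4*M² (I(M) = (2*M)*(2*M) = 4*M²)
q = -128 (q = -8*4² = -8*16 = -2*64 = -128)
√((q*11)*17 + 326) = √(-128*11*17 + 326) = √(-1408*17 + 326) = √(-23936 + 326) = √(-23610) = I*√23610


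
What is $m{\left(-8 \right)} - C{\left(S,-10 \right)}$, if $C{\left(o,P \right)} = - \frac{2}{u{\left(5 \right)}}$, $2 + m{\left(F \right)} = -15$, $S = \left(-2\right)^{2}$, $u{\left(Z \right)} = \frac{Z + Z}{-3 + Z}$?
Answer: $- \frac{83}{5} \approx -16.6$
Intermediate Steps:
$u{\left(Z \right)} = \frac{2 Z}{-3 + Z}$
$S = 4$
$m{\left(F \right)} = -17$ ($m{\left(F \right)} = -2 - 15 = -17$)
$C{\left(o,P \right)} = - \frac{2}{5}$ ($C{\left(o,P \right)} = - \frac{2}{2 \cdot 5 \frac{1}{-3 + 5}} = - \frac{2}{2 \cdot 5 \cdot \frac{1}{2}} = - \frac{2}{5}$)
$m{\left(-8 \right)} - C{\left(S,-10 \right)} = -17 - - \frac{2}{5} = -17 + \frac{2}{5} = - \frac{83}{5}$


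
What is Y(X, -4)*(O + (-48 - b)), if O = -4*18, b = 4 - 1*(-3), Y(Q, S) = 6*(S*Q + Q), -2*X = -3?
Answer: 3429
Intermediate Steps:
X = 3/2 (X = -½*(-3) = 3/2 ≈ 1.5000)
Y(Q, S) = 6*Q + 6*Q*S (Y(Q, S) = 6*(Q*S + Q) = 6*(Q + Q*S) = 6*Q + 6*Q*S)
b = 7 (b = 4 + 3 = 7)
O = -72
Y(X, -4)*(O + (-48 - b)) = (6*(3/2)*(1 - 4))*(-72 + (-48 - 1*7)) = (6*(3/2)*(-3))*(-72 + (-48 - 7)) = -27*(-72 - 55) = -27*(-127) = 3429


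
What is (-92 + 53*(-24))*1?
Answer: -1364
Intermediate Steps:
(-92 + 53*(-24))*1 = (-92 - 1272)*1 = -1364*1 = -1364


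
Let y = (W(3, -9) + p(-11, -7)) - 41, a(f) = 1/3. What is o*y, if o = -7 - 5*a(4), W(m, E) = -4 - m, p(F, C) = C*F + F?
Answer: -156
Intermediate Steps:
p(F, C) = F + C*F
a(f) = 1/3
o = -26/3 (o = -7 - 5*1/3 = -7 - 5/3 = -26/3 ≈ -8.6667)
y = 18 (y = ((-4 - 1*3) - 11*(1 - 7)) - 41 = ((-4 - 3) - 11*(-6)) - 41 = (-7 + 66) - 41 = 59 - 41 = 18)
o*y = -26/3*18 = -156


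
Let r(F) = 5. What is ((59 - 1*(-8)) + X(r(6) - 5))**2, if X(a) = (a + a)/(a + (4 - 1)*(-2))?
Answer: 4489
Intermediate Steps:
X(a) = 2*a/(-6 + a) (X(a) = (2*a)/(a + 3*(-2)) = (2*a)/(a - 6) = (2*a)/(-6 + a) = 2*a/(-6 + a))
((59 - 1*(-8)) + X(r(6) - 5))**2 = ((59 - 1*(-8)) + 2*(5 - 5)/(-6 + (5 - 5)))**2 = ((59 + 8) + 2*0/(-6 + 0))**2 = (67 + 2*0/(-6))**2 = (67 + 2*0*(-1/6))**2 = (67 + 0)**2 = 67**2 = 4489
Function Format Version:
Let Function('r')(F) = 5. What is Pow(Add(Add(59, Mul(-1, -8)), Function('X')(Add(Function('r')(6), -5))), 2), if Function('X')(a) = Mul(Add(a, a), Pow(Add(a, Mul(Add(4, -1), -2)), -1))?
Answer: 4489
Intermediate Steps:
Function('X')(a) = Mul(2, a, Pow(Add(-6, a), -1)) (Function('X')(a) = Mul(Mul(2, a), Pow(Add(a, Mul(3, -2)), -1)) = Mul(Mul(2, a), Pow(Add(a, -6), -1)) = Mul(Mul(2, a), Pow(Add(-6, a), -1)) = Mul(2, a, Pow(Add(-6, a), -1)))
Pow(Add(Add(59, Mul(-1, -8)), Function('X')(Add(Function('r')(6), -5))), 2) = Pow(Add(Add(59, Mul(-1, -8)), Mul(2, Add(5, -5), Pow(Add(-6, Add(5, -5)), -1))), 2) = Pow(Add(Add(59, 8), Mul(2, 0, Pow(Add(-6, 0), -1))), 2) = Pow(Add(67, Mul(2, 0, Pow(-6, -1))), 2) = Pow(Add(67, Mul(2, 0, Rational(-1, 6))), 2) = Pow(Add(67, 0), 2) = Pow(67, 2) = 4489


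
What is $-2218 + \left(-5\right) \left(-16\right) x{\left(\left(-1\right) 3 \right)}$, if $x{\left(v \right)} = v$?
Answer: $-2458$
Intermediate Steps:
$-2218 + \left(-5\right) \left(-16\right) x{\left(\left(-1\right) 3 \right)} = -2218 + \left(-5\right) \left(-16\right) \left(\left(-1\right) 3\right) = -2218 + 80 \left(-3\right) = -2218 - 240 = -2458$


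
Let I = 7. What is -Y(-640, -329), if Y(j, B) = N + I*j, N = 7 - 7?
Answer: 4480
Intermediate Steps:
N = 0
Y(j, B) = 7*j (Y(j, B) = 0 + 7*j = 7*j)
-Y(-640, -329) = -7*(-640) = -1*(-4480) = 4480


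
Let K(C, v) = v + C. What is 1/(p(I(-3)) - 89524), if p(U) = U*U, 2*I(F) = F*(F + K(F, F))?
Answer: -4/357367 ≈ -1.1193e-5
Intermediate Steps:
K(C, v) = C + v
I(F) = 3*F²/2 (I(F) = (F*(F + (F + F)))/2 = (F*(F + 2*F))/2 = (F*(3*F))/2 = (3*F²)/2 = 3*F²/2)
p(U) = U²
1/(p(I(-3)) - 89524) = 1/(((3/2)*(-3)²)² - 89524) = 1/(((3/2)*9)² - 89524) = 1/((27/2)² - 89524) = 1/(729/4 - 89524) = 1/(-357367/4) = -4/357367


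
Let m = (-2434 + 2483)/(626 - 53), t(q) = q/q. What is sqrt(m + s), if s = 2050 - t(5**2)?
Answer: sqrt(672774198)/573 ≈ 45.267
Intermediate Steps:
t(q) = 1
m = 49/573 ≈ 0.085515
s = 2049 (s = 2050 - 1*1 = 2050 - 1 = 2049)
sqrt(m + s) = sqrt(49/573 + 2049) = sqrt(1174126/573) = sqrt(672774198)/573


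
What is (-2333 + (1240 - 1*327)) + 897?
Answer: -523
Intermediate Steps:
(-2333 + (1240 - 1*327)) + 897 = (-2333 + (1240 - 327)) + 897 = (-2333 + 913) + 897 = -1420 + 897 = -523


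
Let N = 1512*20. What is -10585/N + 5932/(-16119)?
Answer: -2592617/3610656 ≈ -0.71805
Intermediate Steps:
N = 30240
-10585/N + 5932/(-16119) = -10585/30240 + 5932/(-16119) = -10585*1/30240 + 5932*(-1/16119) = -2117/6048 - 5932/16119 = -2592617/3610656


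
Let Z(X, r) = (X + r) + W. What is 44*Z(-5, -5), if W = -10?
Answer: -880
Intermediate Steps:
Z(X, r) = -10 + X + r (Z(X, r) = (X + r) - 10 = -10 + X + r)
44*Z(-5, -5) = 44*(-10 - 5 - 5) = 44*(-20) = -880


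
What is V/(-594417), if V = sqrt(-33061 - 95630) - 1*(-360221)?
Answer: -360221/594417 - I*sqrt(14299)/198139 ≈ -0.60601 - 0.00060351*I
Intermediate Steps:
V = 360221 + 3*I*sqrt(14299) (V = sqrt(-128691) + 360221 = 3*I*sqrt(14299) + 360221 = 360221 + 3*I*sqrt(14299) ≈ 3.6022e+5 + 358.74*I)
V/(-594417) = (360221 + 3*I*sqrt(14299))/(-594417) = (360221 + 3*I*sqrt(14299))*(-1/594417) = -360221/594417 - I*sqrt(14299)/198139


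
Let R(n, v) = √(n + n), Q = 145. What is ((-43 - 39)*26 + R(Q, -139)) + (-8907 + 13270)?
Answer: 2231 + √290 ≈ 2248.0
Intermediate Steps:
R(n, v) = √2*√n (R(n, v) = √(2*n) = √2*√n)
((-43 - 39)*26 + R(Q, -139)) + (-8907 + 13270) = ((-43 - 39)*26 + √2*√145) + (-8907 + 13270) = (-82*26 + √290) + 4363 = (-2132 + √290) + 4363 = 2231 + √290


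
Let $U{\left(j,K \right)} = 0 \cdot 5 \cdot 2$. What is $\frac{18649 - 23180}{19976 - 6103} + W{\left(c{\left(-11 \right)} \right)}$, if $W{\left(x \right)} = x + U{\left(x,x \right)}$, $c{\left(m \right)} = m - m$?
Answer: $- \frac{4531}{13873} \approx -0.32661$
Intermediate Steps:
$U{\left(j,K \right)} = 0$ ($U{\left(j,K \right)} = 0 \cdot 2 = 0$)
$c{\left(m \right)} = 0$
$W{\left(x \right)} = x$ ($W{\left(x \right)} = x + 0 = x$)
$\frac{18649 - 23180}{19976 - 6103} + W{\left(c{\left(-11 \right)} \right)} = \frac{18649 - 23180}{19976 - 6103} + 0 = - \frac{4531}{13873} + 0 = - \frac{4531}{13873}$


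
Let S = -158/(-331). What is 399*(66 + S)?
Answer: 8779596/331 ≈ 26524.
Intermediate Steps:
S = 158/331 (S = -158*(-1/331) = 158/331 ≈ 0.47734)
399*(66 + S) = 399*(66 + 158/331) = 399*(22004/331) = 8779596/331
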